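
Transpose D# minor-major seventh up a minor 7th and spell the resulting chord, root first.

D# up a minor 7th → C#. New chord: C# minor-major seventh.
C# — root
E — minor 3rd
G# — perfect 5th
B# — major 7th

C# – E – G# – B#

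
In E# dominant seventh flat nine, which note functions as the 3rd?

G##

Root of E# dominant seventh flat nine = E#. The 3rd is a major 3rd: E# up a major 3rd → G##.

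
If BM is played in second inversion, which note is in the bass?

F#

BM in root position is B–D#–F#.
Second inversion places the fifth in the bass, which is F#.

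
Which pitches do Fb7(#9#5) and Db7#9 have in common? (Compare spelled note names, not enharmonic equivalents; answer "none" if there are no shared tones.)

Ab

Fb7(#9#5): Fb Ab C Ebb G
Db7#9: Db F Ab Cb E
Common to both → Ab.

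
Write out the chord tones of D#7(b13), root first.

D#7(b13) is a dominant seventh flat thirteen built on D#.
D# — root
F## — major 3rd
A# — perfect 5th
C# — minor 7th
B — minor 13th

D#  F##  A#  C#  B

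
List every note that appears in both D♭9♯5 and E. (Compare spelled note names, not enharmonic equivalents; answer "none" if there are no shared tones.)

none

D♭9♯5 = Db, F, A, Cb, Eb.
E = E, G#, B.
Shared: none.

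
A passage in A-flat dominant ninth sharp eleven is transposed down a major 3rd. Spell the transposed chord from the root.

F-flat  A-flat  C-flat  E-double-flat  G-flat  B-flat

A-flat down a major 3rd → F-flat. New chord: F-flat dominant ninth sharp eleven.
F-flat — root
A-flat — major 3rd
C-flat — perfect 5th
E-double-flat — minor 7th
G-flat — major 9th
B-flat — augmented 11th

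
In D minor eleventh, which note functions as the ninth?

E

D minor eleventh is built on D; its 9th is a major 9th above the root.
A second above D uses the letter E, and the major 9th above D is E.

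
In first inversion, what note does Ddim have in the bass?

Ddim in root position is D–F–Ab.
First inversion places the third in the bass, which is F.

F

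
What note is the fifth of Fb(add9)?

Fb(add9) is built on Fb; its 5th is a perfect 5th above the root.
A fifth above F uses the letter C, and the perfect 5th above Fb is Cb.

Cb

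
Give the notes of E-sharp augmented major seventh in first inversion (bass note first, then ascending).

In root position, E-sharp augmented major seventh is E-sharp–G-double-sharp–B-double-sharp–D-double-sharp.
First inversion puts the third (G-double-sharp) in the bass.

G-double-sharp, B-double-sharp, D-double-sharp, E-sharp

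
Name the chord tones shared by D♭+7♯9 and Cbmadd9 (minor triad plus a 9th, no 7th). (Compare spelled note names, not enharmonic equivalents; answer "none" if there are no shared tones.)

D♭+7♯9 = D♭, F, A, C♭, E.
Cbmadd9 = C♭, E𝄫, G♭, D♭.
Shared: D♭, C♭.

D♭  C♭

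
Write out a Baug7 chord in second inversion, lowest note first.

Baug7 = B–D♯–F𝄪–A; second inversion → fifth (F𝄪) lowest.

F𝄪 A B D♯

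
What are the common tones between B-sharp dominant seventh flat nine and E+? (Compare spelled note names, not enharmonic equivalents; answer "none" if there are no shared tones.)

B♯

B-sharp dominant seventh flat nine: B♯ D𝄪 F𝄪 A♯ C♯
E+: E G♯ B♯
Common to both → B♯.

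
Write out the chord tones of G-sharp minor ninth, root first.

Root G♯, quality minor ninth:
Root: G♯
Minor 3rd (3rd): B
Perfect 5th (5th): D♯
Minor 7th (7th): F♯
Major 9th (9th): A♯

G♯, B, D♯, F♯, A♯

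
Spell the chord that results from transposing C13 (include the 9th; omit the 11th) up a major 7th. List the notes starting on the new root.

B, D#, F#, A, C#, G#

C up a major 7th → B. New chord: B dominant thirteenth.
- root: B
- major 3rd: D#
- perfect 5th: F#
- minor 7th: A
- major 9th: C#
- major 13th: G#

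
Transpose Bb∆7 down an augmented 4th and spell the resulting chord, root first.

Fb – Ab – Cb – Eb

Transposed root: Bb → Fb (augmented 4th down). So we spell Fb major seventh:
- root: Fb
- major 3rd: Ab
- perfect 5th: Cb
- major 7th: Eb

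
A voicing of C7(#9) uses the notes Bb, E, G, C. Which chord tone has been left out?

D#

The full C7(#9) chord is C, E, G, Bb, D#.
Comparing with the voicing, the augmented 9th (9th) — D# — is absent.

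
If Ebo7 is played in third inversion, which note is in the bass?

Ebo7 in root position is Eb–Gb–Bbb–Dbb.
Third inversion places the seventh in the bass, which is Dbb.

Dbb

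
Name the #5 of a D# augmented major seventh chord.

Root of D# augmented major seventh = D-sharp. The 5th is an augmented 5th: D-sharp up an augmented 5th → A-double-sharp.

A-double-sharp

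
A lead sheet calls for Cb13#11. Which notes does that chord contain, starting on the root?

Cb13#11 is a dominant thirteenth sharp eleven built on C♭.
C♭ — root
E♭ — major 3rd
G♭ — perfect 5th
B𝄫 — minor 7th
D♭ — major 9th
F — augmented 11th
A♭ — major 13th

C♭ E♭ G♭ B𝄫 D♭ F A♭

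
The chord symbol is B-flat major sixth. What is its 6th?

Root of B-flat major sixth = Bb. The 6th is a major 6th: Bb up a major 6th → G.

G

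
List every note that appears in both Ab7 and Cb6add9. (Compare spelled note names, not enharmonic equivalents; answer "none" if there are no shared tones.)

Ab7 = A♭, C, E♭, G♭.
Cb6add9 = C♭, E♭, G♭, A♭, D♭.
Shared: A♭, E♭, G♭.

A♭, E♭, G♭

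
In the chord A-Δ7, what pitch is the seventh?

G#

A-Δ7 is built on A; its 7th is a major 7th above the root.
A seventh above A uses the letter G, and the major 7th above A is G#.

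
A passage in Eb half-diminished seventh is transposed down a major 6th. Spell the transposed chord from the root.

G-flat, B-double-flat, D-double-flat, F-flat

Transposed root: E-flat → G-flat (major 6th down). So we spell G-flat half-diminished seventh:
root → G-flat
3rd (minor 3rd) → B-double-flat
5th (diminished 5th) → D-double-flat
7th (minor 7th) → F-flat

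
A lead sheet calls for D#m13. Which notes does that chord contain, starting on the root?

Root D#, quality minor thirteenth:
- root: D#
- minor 3rd: F#
- perfect 5th: A#
- minor 7th: C#
- major 9th: E#
- perfect 11th: G#
- major 13th: B#

D# – F# – A# – C# – E# – G# – B#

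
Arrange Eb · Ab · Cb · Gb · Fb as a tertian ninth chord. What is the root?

Fb

Stacking in thirds gives Fb – Ab – Cb – Eb – Gb, so Fb is the root — Fb major ninth.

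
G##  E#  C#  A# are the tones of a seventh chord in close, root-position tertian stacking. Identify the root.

A#

Stacking in thirds gives A# – C# – E# – G##, so A# is the root — A# minor-major seventh.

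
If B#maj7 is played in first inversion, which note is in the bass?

B#maj7 in root position is B♯–D𝄪–F𝄪–A𝄪.
First inversion places the third in the bass, which is D𝄪.

D𝄪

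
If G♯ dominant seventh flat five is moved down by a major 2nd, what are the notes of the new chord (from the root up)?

Transposed root: G# → F# (major 2nd down). So we spell F# dominant seventh flat five:
root → F#
3rd (major 3rd) → A#
5th (diminished 5th) → C
7th (minor 7th) → E

F#, A#, C, E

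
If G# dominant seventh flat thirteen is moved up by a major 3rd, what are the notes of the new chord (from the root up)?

A major 3rd up from G-sharp is B-sharp, so the new chord is B-sharp dominant seventh flat thirteen.
root → B-sharp
3rd (major 3rd) → D-double-sharp
5th (perfect 5th) → F-double-sharp
7th (minor 7th) → A-sharp
13th (minor 13th) → G-sharp

B-sharp, D-double-sharp, F-double-sharp, A-sharp, G-sharp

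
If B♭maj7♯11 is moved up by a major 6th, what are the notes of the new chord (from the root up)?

G – B – D – F♯ – C♯

Transposed root: B♭ → G (major 6th up). So we spell G major seventh sharp eleven:
Root: G
Major 3rd (3rd): B
Perfect 5th (5th): D
Major 7th (7th): F♯
Augmented 11th (11th): C♯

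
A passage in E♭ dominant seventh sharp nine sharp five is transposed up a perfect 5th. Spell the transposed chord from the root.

A perfect 5th up from E-flat is B-flat, so the new chord is B-flat dominant seventh sharp nine sharp five.
B-flat — root
D — major 3rd
F-sharp — augmented 5th
A-flat — minor 7th
C-sharp — augmented 9th

B-flat – D – F-sharp – A-flat – C-sharp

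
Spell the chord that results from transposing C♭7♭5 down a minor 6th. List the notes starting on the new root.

E♭ – G – B𝄫 – D♭

Transposed root: C♭ → E♭ (minor 6th down). So we spell E♭ dominant seventh flat five:
E♭ — root
G — major 3rd
B𝄫 — diminished 5th
D♭ — minor 7th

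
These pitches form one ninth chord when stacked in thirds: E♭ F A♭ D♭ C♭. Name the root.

D♭

Stacking in thirds gives D♭ – F – A♭ – C♭ – E♭, so D♭ is the root — D♭ dominant ninth.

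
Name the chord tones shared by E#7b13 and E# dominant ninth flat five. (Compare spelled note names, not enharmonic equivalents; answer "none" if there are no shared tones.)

E# – G## – D#

E#7b13 = E#, G##, B#, D#, C#.
E# dominant ninth flat five = E#, G##, B, D#, F##.
Shared: E#, G##, D#.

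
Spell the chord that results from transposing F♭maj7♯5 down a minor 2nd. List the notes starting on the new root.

Eb G B D

Transposed root: Fb → Eb (minor 2nd down). So we spell Eb augmented major seventh:
- root: Eb
- major 3rd: G
- augmented 5th: B
- major 7th: D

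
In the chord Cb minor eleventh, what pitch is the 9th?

Cb minor eleventh is built on Cb; its 9th is a major 9th above the root.
A second above C uses the letter D, and the major 9th above Cb is Db.

Db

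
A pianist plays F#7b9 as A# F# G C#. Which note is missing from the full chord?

E

F#7b9 = F#, A#, C#, E, G. The voicing lacks the 7th (minor 7th), E.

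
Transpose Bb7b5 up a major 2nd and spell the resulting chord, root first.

C, E, G♭, B♭

B♭ up a major 2nd → C. New chord: C dominant seventh flat five.
root → C
3rd (major 3rd) → E
5th (diminished 5th) → G♭
7th (minor 7th) → B♭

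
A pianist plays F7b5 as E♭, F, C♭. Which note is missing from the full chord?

The full F7b5 chord is F, A, C♭, E♭.
Comparing with the voicing, the major 3rd (3rd) — A — is absent.

A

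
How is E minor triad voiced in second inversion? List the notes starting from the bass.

In root position, E minor triad is E–G–B.
Second inversion puts the fifth (B) in the bass.

B E G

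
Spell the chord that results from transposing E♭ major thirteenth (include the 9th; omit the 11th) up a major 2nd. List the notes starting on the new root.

F, A, C, E, G, D

Eb up a major 2nd → F. New chord: F major thirteenth.
Root: F
Major 3rd (3rd): A
Perfect 5th (5th): C
Major 7th (7th): E
Major 9th (9th): G
Major 13th (13th): D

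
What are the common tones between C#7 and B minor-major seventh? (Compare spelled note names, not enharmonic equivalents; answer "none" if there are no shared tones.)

B

C#7 = C#, E#, G#, B.
B minor-major seventh = B, D, F#, A#.
Shared: B.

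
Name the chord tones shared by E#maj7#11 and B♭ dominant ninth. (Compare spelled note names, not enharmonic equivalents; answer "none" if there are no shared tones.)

none

E#maj7#11 = E#, G##, B#, D##, A##.
B♭ dominant ninth = Bb, D, F, Ab, C.
Shared: none.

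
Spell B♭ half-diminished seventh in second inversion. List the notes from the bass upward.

In root position, B♭ half-diminished seventh is B-flat–D-flat–F-flat–A-flat.
Second inversion puts the fifth (F-flat) in the bass.

F-flat – A-flat – B-flat – D-flat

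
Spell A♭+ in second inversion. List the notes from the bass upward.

In root position, A♭+ is A♭–C–E.
Second inversion puts the fifth (E) in the bass.

E – A♭ – C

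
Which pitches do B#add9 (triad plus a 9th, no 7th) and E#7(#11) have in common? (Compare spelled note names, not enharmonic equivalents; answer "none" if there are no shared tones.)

B#add9 = B#, D##, F##, C##.
E#7(#11) = E#, G##, B#, D#, A##.
Shared: B#.

B#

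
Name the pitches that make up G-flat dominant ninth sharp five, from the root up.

G-flat dominant ninth sharp five: dominant ninth sharp five on G-flat.
root → G-flat
3rd (major 3rd) → B-flat
5th (augmented 5th) → D
7th (minor 7th) → F-flat
9th (major 9th) → A-flat

G-flat, B-flat, D, F-flat, A-flat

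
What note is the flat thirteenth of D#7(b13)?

B

D#7(b13) is built on D#; its 13th is a minor 13th above the root.
A sixth above D uses the letter B, and the minor 13th above D# is B.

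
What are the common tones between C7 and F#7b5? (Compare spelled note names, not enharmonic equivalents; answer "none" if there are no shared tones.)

C E

C7 = C, E, G, Bb.
F#7b5 = F#, A#, C, E.
Shared: C, E.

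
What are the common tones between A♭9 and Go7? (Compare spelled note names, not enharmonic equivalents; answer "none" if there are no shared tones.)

Bb

A♭9 = Ab, C, Eb, Gb, Bb.
Go7 = G, Bb, Db, Fb.
Shared: Bb.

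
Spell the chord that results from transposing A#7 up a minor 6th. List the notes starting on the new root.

F#, A#, C#, E

Transposed root: A# → F# (minor 6th up). So we spell F# dominant seventh:
- root: F#
- major 3rd: A#
- perfect 5th: C#
- minor 7th: E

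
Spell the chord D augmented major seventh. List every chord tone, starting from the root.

D, F-sharp, A-sharp, C-sharp

D augmented major seventh is an augmented major seventh built on D.
- root: D
- major 3rd: F-sharp
- augmented 5th: A-sharp
- major 7th: C-sharp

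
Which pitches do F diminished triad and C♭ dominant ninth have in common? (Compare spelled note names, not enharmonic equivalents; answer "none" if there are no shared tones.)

C-flat

F diminished triad = F, A-flat, C-flat.
C♭ dominant ninth = C-flat, E-flat, G-flat, B-double-flat, D-flat.
Shared: C-flat.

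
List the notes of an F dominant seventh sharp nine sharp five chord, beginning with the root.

F – A – C# – Eb – G#

Root F, quality dominant seventh sharp nine sharp five:
root → F
3rd (major 3rd) → A
5th (augmented 5th) → C#
7th (minor 7th) → Eb
9th (augmented 9th) → G#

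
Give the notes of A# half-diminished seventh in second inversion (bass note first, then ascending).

A# half-diminished seventh = A#–C#–E–G#; second inversion → fifth (E) lowest.

E, G#, A#, C#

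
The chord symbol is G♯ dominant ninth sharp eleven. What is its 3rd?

Root of G♯ dominant ninth sharp eleven = G-sharp. The 3rd is a major 3rd: G-sharp up a major 3rd → B-sharp.

B-sharp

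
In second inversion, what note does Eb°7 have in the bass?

Eb°7 in root position is Eb–Gb–Bbb–Dbb.
Second inversion places the fifth in the bass, which is Bbb.

Bbb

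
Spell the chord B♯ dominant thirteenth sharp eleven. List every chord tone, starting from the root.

B♯ dominant thirteenth sharp eleven: dominant thirteenth sharp eleven on B-sharp.
B-sharp — root
D-double-sharp — major 3rd
F-double-sharp — perfect 5th
A-sharp — minor 7th
C-double-sharp — major 9th
E-double-sharp — augmented 11th
G-double-sharp — major 13th

B-sharp – D-double-sharp – F-double-sharp – A-sharp – C-double-sharp – E-double-sharp – G-double-sharp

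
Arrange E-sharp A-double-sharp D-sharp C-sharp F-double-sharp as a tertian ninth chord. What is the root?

Arranged so that each adjacent pair is a third by letter name: D-sharp – F-double-sharp – A-double-sharp – C-sharp – E-sharp.
The bottom of that stack, D-sharp, is the root (this is D-sharp dominant ninth sharp five).

D-sharp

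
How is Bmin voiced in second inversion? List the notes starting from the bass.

F♯  B  D

Bmin = B–D–F♯; second inversion → fifth (F♯) lowest.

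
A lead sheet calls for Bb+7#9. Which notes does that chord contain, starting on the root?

Bb+7#9 is a dominant seventh sharp nine sharp five built on Bb.
- root: Bb
- major 3rd: D
- augmented 5th: F#
- minor 7th: Ab
- augmented 9th: C#

Bb – D – F# – Ab – C#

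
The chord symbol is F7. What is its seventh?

F7 is built on F; its 7th is a minor 7th above the root.
A seventh above F uses the letter E, and the minor 7th above F is Eb.

Eb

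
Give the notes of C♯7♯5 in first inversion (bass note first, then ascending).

E# G## B C#

In root position, C♯7♯5 is C#–E#–G##–B.
First inversion puts the third (E#) in the bass.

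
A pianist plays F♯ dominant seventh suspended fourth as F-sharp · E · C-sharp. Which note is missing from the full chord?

F♯ dominant seventh suspended fourth = F-sharp, B, C-sharp, E. The voicing lacks the 4th (perfect 4th), B.

B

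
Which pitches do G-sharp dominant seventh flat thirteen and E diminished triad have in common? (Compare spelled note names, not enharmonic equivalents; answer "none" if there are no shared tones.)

E

G-sharp dominant seventh flat thirteen: G-sharp B-sharp D-sharp F-sharp E
E diminished triad: E G B-flat
Common to both → E.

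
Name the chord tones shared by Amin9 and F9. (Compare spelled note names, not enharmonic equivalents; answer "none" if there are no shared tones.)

A, C, G

Amin9: A C E G B
F9: F A C E♭ G
Common to both → A, C, G.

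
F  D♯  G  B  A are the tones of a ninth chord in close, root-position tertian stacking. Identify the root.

G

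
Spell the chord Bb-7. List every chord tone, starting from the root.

Bb – Db – F – Ab

Bb-7: minor seventh on Bb.
Bb — root
Db — minor 3rd
F — perfect 5th
Ab — minor 7th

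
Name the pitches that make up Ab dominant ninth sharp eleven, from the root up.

Ab, C, Eb, Gb, Bb, D

Ab dominant ninth sharp eleven: dominant ninth sharp eleven on Ab.
- root: Ab
- major 3rd: C
- perfect 5th: Eb
- minor 7th: Gb
- major 9th: Bb
- augmented 11th: D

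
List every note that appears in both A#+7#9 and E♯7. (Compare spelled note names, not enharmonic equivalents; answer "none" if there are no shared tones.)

A#+7#9: A# C## E## G# B##
E♯7: E# G## B# D#
Common to both → none.

none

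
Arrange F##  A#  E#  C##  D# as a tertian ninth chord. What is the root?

D#

Stacking in thirds gives D# – F## – A# – C## – E#, so D# is the root — D# major ninth.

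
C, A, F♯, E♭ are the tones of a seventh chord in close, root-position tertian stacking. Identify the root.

F♯

Arranged so that each adjacent pair is a third by letter name: F♯ – A – C – E♭.
The bottom of that stack, F♯, is the root (this is F♯ diminished seventh).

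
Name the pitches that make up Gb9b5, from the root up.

Gb  Bb  Dbb  Fb  Ab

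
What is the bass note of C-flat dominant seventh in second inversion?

C-flat dominant seventh in root position is Cb–Eb–Gb–Bbb.
Second inversion places the fifth in the bass, which is Gb.

Gb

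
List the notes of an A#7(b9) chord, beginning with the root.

A#7(b9) is a dominant seventh flat nine built on A#.
- root: A#
- major 3rd: C##
- perfect 5th: E#
- minor 7th: G#
- minor 9th: B

A# – C## – E# – G# – B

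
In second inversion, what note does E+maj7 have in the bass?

E+maj7 = E–G#–B#–D#. Second inversion → fifth in the bass = B#.

B#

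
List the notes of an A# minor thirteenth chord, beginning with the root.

A-sharp C-sharp E-sharp G-sharp B-sharp D-sharp F-double-sharp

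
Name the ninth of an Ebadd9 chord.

F

Ebadd9 is built on E♭; its 9th is a major 9th above the root.
A second above E uses the letter F, and the major 9th above E♭ is F.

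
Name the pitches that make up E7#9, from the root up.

E, G♯, B, D, F𝄪

Root E, quality dominant seventh sharp nine:
root → E
3rd (major 3rd) → G♯
5th (perfect 5th) → B
7th (minor 7th) → D
9th (augmented 9th) → F𝄪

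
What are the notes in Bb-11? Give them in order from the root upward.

Bb, Db, F, Ab, C, Eb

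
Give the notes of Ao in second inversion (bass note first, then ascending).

Eb – A – C

In root position, Ao is A–C–Eb.
Second inversion puts the fifth (Eb) in the bass.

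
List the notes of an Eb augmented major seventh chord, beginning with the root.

Eb augmented major seventh: augmented major seventh on Eb.
- root: Eb
- major 3rd: G
- augmented 5th: B
- major 7th: D

Eb G B D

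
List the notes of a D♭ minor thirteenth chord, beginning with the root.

D♭, F♭, A♭, C♭, E♭, G♭, B♭

D♭ minor thirteenth is a minor thirteenth built on D♭.
D♭ — root
F♭ — minor 3rd
A♭ — perfect 5th
C♭ — minor 7th
E♭ — major 9th
G♭ — perfect 11th
B♭ — major 13th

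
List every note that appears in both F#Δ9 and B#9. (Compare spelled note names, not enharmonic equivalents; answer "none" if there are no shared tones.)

F#Δ9 = F♯, A♯, C♯, E♯, G♯.
B#9 = B♯, D𝄪, F𝄪, A♯, C𝄪.
Shared: A♯.

A♯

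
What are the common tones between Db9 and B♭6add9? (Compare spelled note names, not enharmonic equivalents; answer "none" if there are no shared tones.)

Db9 = Db, F, Ab, Cb, Eb.
B♭6add9 = Bb, D, F, G, C.
Shared: F.

F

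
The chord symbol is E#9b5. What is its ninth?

F𝄪

Root of E#9b5 = E♯. The 9th is a major 9th: E♯ up a major 9th → F𝄪.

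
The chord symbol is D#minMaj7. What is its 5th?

Root of D#minMaj7 = D#. The 5th is a perfect 5th: D# up a perfect 5th → A#.

A#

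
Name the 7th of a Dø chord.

C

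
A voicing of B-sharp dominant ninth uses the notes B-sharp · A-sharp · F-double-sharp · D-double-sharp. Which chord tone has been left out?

The full B-sharp dominant ninth chord is B-sharp, D-double-sharp, F-double-sharp, A-sharp, C-double-sharp.
Comparing with the voicing, the major 9th (9th) — C-double-sharp — is absent.

C-double-sharp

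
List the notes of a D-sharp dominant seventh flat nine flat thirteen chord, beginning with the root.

D♯ F𝄪 A♯ C♯ E B

D-sharp dominant seventh flat nine flat thirteen is a dominant seventh flat nine flat thirteen built on D♯.
- root: D♯
- major 3rd: F𝄪
- perfect 5th: A♯
- minor 7th: C♯
- minor 9th: E
- minor 13th: B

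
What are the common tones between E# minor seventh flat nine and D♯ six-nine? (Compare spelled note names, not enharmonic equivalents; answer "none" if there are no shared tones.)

E-sharp – B-sharp – D-sharp

E# minor seventh flat nine = E-sharp, G-sharp, B-sharp, D-sharp, F-sharp.
D♯ six-nine = D-sharp, F-double-sharp, A-sharp, B-sharp, E-sharp.
Shared: E-sharp, B-sharp, D-sharp.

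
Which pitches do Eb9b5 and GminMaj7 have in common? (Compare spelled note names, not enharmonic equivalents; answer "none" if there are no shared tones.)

Eb9b5 = Eb, G, Bbb, Db, F.
GminMaj7 = G, Bb, D, F#.
Shared: G.

G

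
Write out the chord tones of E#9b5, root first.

E♯, G𝄪, B, D♯, F𝄪

Root E♯, quality dominant ninth flat five:
Root: E♯
Major 3rd (3rd): G𝄪
Diminished 5th (5th): B
Minor 7th (7th): D♯
Major 9th (9th): F𝄪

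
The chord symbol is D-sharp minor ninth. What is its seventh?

D-sharp minor ninth is built on D♯; its 7th is a minor 7th above the root.
A seventh above D uses the letter C, and the minor 7th above D♯ is C♯.

C♯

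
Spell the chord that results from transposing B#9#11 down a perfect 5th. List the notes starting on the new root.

E#, G##, B#, D#, F##, A##

A perfect 5th down from B# is E#, so the new chord is E# dominant ninth sharp eleven.
Root: E#
Major 3rd (3rd): G##
Perfect 5th (5th): B#
Minor 7th (7th): D#
Major 9th (9th): F##
Augmented 11th (11th): A##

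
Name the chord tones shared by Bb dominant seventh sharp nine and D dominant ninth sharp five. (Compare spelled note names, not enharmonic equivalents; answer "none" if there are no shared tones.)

Bb dominant seventh sharp nine: B-flat D F A-flat C-sharp
D dominant ninth sharp five: D F-sharp A-sharp C E
Common to both → D.

D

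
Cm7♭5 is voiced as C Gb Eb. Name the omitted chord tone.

The full Cm7♭5 chord is C, Eb, Gb, Bb.
Comparing with the voicing, the minor 7th (7th) — Bb — is absent.

Bb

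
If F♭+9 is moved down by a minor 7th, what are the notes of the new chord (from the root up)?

A minor 7th down from Fb is Gb, so the new chord is Gb dominant ninth sharp five.
Root: Gb
Major 3rd (3rd): Bb
Augmented 5th (5th): D
Minor 7th (7th): Fb
Major 9th (9th): Ab

Gb Bb D Fb Ab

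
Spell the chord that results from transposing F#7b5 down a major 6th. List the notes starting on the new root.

Transposed root: F# → A (major 6th down). So we spell A dominant seventh flat five:
root → A
3rd (major 3rd) → C#
5th (diminished 5th) → Eb
7th (minor 7th) → G

A  C#  Eb  G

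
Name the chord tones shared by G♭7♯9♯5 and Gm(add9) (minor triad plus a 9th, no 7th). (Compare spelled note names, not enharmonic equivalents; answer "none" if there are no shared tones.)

G♭7♯9♯5 = Gb, Bb, D, Fb, A.
Gm(add9) = G, Bb, D, A.
Shared: Bb, D, A.

Bb – D – A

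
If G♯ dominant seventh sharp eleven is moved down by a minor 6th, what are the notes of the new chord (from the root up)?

Transposed root: G# → B# (minor 6th down). So we spell B# dominant seventh sharp eleven:
root → B#
3rd (major 3rd) → D##
5th (perfect 5th) → F##
7th (minor 7th) → A#
11th (augmented 11th) → E##

B#, D##, F##, A#, E##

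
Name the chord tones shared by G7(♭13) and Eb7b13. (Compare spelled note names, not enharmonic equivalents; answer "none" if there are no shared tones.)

G, Eb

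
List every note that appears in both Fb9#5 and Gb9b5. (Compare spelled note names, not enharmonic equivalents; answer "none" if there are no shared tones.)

Fb  Ab  Gb

Fb9#5 = Fb, Ab, C, Ebb, Gb.
Gb9b5 = Gb, Bb, Dbb, Fb, Ab.
Shared: Fb, Ab, Gb.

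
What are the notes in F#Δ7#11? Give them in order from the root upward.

F#Δ7#11: major seventh sharp eleven on F♯.
Root: F♯
Major 3rd (3rd): A♯
Perfect 5th (5th): C♯
Major 7th (7th): E♯
Augmented 11th (11th): B♯

F♯ – A♯ – C♯ – E♯ – B♯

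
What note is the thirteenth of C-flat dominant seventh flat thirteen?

Abb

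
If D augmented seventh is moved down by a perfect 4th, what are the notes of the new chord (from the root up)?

D down a perfect 4th → A. New chord: A augmented seventh.
Root: A
Major 3rd (3rd): C#
Augmented 5th (5th): E#
Minor 7th (7th): G

A, C#, E#, G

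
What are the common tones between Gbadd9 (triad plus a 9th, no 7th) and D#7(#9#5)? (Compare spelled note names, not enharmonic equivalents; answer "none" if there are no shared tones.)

none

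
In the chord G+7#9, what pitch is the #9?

G+7#9 is built on G; its 9th is an augmented 9th above the root.
A second above G uses the letter A, and the augmented 9th above G is A#.

A#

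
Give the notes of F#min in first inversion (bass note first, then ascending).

A C# F#

F#min = F#–A–C#; first inversion → third (A) lowest.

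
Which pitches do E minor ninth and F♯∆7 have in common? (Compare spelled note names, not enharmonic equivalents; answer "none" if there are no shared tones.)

F♯

E minor ninth = E, G, B, D, F♯.
F♯∆7 = F♯, A♯, C♯, E♯.
Shared: F♯.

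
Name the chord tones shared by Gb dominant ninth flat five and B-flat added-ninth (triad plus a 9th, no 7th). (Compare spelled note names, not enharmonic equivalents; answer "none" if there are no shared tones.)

Gb dominant ninth flat five: G-flat B-flat D-double-flat F-flat A-flat
B-flat added-ninth: B-flat D F C
Common to both → B-flat.

B-flat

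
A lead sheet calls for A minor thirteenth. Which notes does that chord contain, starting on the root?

Root A, quality minor thirteenth:
root → A
3rd (minor 3rd) → C
5th (perfect 5th) → E
7th (minor 7th) → G
9th (major 9th) → B
11th (perfect 11th) → D
13th (major 13th) → F-sharp

A, C, E, G, B, D, F-sharp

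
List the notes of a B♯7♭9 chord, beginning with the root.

B♯7♭9 is a dominant seventh flat nine built on B#.
Root: B#
Major 3rd (3rd): D##
Perfect 5th (5th): F##
Minor 7th (7th): A#
Minor 9th (9th): C#

B#, D##, F##, A#, C#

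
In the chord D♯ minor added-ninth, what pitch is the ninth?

D♯ minor added-ninth is built on D-sharp; its 9th is a major 9th above the root.
A second above D uses the letter E, and the major 9th above D-sharp is E-sharp.

E-sharp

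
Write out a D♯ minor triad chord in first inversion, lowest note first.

F-sharp  A-sharp  D-sharp

In root position, D♯ minor triad is D-sharp–F-sharp–A-sharp.
First inversion puts the third (F-sharp) in the bass.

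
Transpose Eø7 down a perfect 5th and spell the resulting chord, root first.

A, C, E♭, G

E down a perfect 5th → A. New chord: A half-diminished seventh.
Root: A
Minor 3rd (3rd): C
Diminished 5th (5th): E♭
Minor 7th (7th): G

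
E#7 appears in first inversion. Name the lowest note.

G##

E#7 in root position is E#–G##–B#–D#.
First inversion places the third in the bass, which is G##.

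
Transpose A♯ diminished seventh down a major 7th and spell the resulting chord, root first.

Transposed root: A-sharp → B (major 7th down). So we spell B diminished seventh:
B — root
D — minor 3rd
F — diminished 5th
A-flat — diminished 7th

B, D, F, A-flat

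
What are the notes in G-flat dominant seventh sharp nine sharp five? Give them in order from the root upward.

G-flat  B-flat  D  F-flat  A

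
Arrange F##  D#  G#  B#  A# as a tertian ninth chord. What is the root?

G#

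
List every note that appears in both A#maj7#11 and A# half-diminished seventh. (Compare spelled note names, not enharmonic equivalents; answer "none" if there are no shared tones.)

A#maj7#11: A# C## E# G## D##
A# half-diminished seventh: A# C# E G#
Common to both → A#.

A#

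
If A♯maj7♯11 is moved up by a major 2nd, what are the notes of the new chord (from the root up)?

B#, D##, F##, A##, E##

A major 2nd up from A# is B#, so the new chord is B# major seventh sharp eleven.
- root: B#
- major 3rd: D##
- perfect 5th: F##
- major 7th: A##
- augmented 11th: E##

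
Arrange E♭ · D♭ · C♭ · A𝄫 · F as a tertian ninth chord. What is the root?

D♭

Stacking in thirds gives D♭ – F – A𝄫 – C♭ – E♭, so D♭ is the root — D♭ dominant ninth flat five.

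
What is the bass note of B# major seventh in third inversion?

B# major seventh = B♯–D𝄪–F𝄪–A𝄪. Third inversion → seventh in the bass = A𝄪.

A𝄪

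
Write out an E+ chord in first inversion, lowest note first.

E+ = E–G#–B#; first inversion → third (G#) lowest.

G#, B#, E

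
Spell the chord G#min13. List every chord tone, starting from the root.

G#min13: minor thirteenth on G#.
root → G#
3rd (minor 3rd) → B
5th (perfect 5th) → D#
7th (minor 7th) → F#
9th (major 9th) → A#
11th (perfect 11th) → C#
13th (major 13th) → E#

G# B D# F# A# C# E#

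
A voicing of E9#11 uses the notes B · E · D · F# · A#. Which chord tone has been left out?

G#

E9#11 = E, G#, B, D, F#, A#. The voicing lacks the 3rd (major 3rd), G#.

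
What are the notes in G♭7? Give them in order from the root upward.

Gb, Bb, Db, Fb

G♭7 is a dominant seventh built on Gb.
root → Gb
3rd (major 3rd) → Bb
5th (perfect 5th) → Db
7th (minor 7th) → Fb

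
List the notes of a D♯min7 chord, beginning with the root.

D♯min7: minor seventh on D♯.
Root: D♯
Minor 3rd (3rd): F♯
Perfect 5th (5th): A♯
Minor 7th (7th): C♯

D♯, F♯, A♯, C♯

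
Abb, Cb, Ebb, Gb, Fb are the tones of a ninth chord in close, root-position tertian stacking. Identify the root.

Stacking in thirds gives Fb – Abb – Cb – Ebb – Gb, so Fb is the root — Fb minor ninth.

Fb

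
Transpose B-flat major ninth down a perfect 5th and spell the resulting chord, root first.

Transposed root: B-flat → E-flat (perfect 5th down). So we spell E-flat major ninth:
- root: E-flat
- major 3rd: G
- perfect 5th: B-flat
- major 7th: D
- major 9th: F

E-flat G B-flat D F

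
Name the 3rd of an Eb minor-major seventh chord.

G-flat

Eb minor-major seventh is built on E-flat; its 3rd is a minor 3rd above the root.
A third above E uses the letter G, and the minor 3rd above E-flat is G-flat.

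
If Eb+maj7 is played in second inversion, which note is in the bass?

Eb+maj7 in root position is E♭–G–B–D.
Second inversion places the fifth in the bass, which is B.

B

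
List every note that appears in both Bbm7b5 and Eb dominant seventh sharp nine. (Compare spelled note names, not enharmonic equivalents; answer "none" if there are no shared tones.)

Bbm7b5 = B♭, D♭, F♭, A♭.
Eb dominant seventh sharp nine = E♭, G, B♭, D♭, F♯.
Shared: B♭, D♭.

B♭  D♭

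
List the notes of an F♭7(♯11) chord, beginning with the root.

Fb Ab Cb Ebb Bb

Root Fb, quality dominant seventh sharp eleven:
- root: Fb
- major 3rd: Ab
- perfect 5th: Cb
- minor 7th: Ebb
- augmented 11th: Bb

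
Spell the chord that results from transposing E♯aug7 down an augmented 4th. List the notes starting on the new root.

B, D#, F##, A

Transposed root: E# → B (augmented 4th down). So we spell B augmented seventh:
B — root
D# — major 3rd
F## — augmented 5th
A — minor 7th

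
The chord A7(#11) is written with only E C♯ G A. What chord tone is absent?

A7(#11) = A, C♯, E, G, D♯. The voicing lacks the 11th (augmented 11th), D♯.

D♯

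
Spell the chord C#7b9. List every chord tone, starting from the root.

C#, E#, G#, B, D

Root C#, quality dominant seventh flat nine:
root → C#
3rd (major 3rd) → E#
5th (perfect 5th) → G#
7th (minor 7th) → B
9th (minor 9th) → D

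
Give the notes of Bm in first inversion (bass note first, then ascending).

D, F#, B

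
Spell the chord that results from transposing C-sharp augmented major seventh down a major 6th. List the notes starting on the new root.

E, G-sharp, B-sharp, D-sharp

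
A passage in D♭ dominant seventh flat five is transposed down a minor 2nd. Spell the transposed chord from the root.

A minor 2nd down from D♭ is C, so the new chord is C dominant seventh flat five.
Root: C
Major 3rd (3rd): E
Diminished 5th (5th): G♭
Minor 7th (7th): B♭

C, E, G♭, B♭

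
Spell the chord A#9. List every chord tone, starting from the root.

Root A#, quality dominant ninth:
Root: A#
Major 3rd (3rd): C##
Perfect 5th (5th): E#
Minor 7th (7th): G#
Major 9th (9th): B#

A# C## E# G# B#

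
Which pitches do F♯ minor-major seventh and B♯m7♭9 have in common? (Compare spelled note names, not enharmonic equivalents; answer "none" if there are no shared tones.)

C#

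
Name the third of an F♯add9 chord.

Root of F♯add9 = F#. The 3rd is a major 3rd: F# up a major 3rd → A#.

A#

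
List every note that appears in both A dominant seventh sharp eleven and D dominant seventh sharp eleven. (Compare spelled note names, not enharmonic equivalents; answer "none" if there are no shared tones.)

A dominant seventh sharp eleven = A, C-sharp, E, G, D-sharp.
D dominant seventh sharp eleven = D, F-sharp, A, C, G-sharp.
Shared: A.

A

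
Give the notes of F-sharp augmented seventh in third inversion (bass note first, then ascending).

F-sharp augmented seventh = F#–A#–C##–E; third inversion → seventh (E) lowest.

E F# A# C##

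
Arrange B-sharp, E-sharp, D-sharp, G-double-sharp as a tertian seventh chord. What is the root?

Stacking in thirds gives E-sharp – G-double-sharp – B-sharp – D-sharp, so E-sharp is the root — E-sharp dominant seventh.

E-sharp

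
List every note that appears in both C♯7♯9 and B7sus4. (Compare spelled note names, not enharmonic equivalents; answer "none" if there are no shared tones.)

C♯7♯9: C♯ E♯ G♯ B D𝄪
B7sus4: B E F♯ A
Common to both → B.

B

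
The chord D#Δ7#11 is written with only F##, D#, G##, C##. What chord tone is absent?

D#Δ7#11 = D#, F##, A#, C##, G##. The voicing lacks the 5th (perfect 5th), A#.

A#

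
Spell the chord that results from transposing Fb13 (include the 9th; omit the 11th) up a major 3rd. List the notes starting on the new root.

F♭ up a major 3rd → A♭. New chord: A♭ dominant thirteenth.
root → A♭
3rd (major 3rd) → C
5th (perfect 5th) → E♭
7th (minor 7th) → G♭
9th (major 9th) → B♭
13th (major 13th) → F

A♭ C E♭ G♭ B♭ F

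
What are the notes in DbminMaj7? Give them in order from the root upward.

DbminMaj7 is a minor-major seventh built on D♭.
root → D♭
3rd (minor 3rd) → F♭
5th (perfect 5th) → A♭
7th (major 7th) → C

D♭, F♭, A♭, C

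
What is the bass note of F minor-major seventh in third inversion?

F minor-major seventh in root position is F–Ab–C–E.
Third inversion places the seventh in the bass, which is E.

E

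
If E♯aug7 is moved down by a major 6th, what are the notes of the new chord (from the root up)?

G#  B#  D##  F#

E# down a major 6th → G#. New chord: G# augmented seventh.
- root: G#
- major 3rd: B#
- augmented 5th: D##
- minor 7th: F#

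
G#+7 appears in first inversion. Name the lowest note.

G#+7 = G#–B#–D##–F#. First inversion → third in the bass = B#.

B#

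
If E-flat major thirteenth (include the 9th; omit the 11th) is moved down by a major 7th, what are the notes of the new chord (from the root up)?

Fb, Ab, Cb, Eb, Gb, Db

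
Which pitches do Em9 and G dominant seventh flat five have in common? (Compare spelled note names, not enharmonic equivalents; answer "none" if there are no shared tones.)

Em9 = E, G, B, D, F#.
G dominant seventh flat five = G, B, Db, F.
Shared: G, B.

G, B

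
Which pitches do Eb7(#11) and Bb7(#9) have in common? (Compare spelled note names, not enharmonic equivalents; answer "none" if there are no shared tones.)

Eb7(#11) = E♭, G, B♭, D♭, A.
Bb7(#9) = B♭, D, F, A♭, C♯.
Shared: B♭.

B♭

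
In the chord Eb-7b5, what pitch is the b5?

Bbb

Eb-7b5 is built on Eb; its 5th is a diminished 5th above the root.
A fifth above E uses the letter B, and the diminished 5th above Eb is Bbb.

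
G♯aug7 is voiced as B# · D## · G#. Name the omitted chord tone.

F#

The full G♯aug7 chord is G#, B#, D##, F#.
Comparing with the voicing, the minor 7th (7th) — F# — is absent.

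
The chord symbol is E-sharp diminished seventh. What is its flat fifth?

B

Root of E-sharp diminished seventh = E#. The 5th is a diminished 5th: E# up a diminished 5th → B.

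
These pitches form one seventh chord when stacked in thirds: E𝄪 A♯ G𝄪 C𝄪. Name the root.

A♯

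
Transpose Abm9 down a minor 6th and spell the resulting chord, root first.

C  E♭  G  B♭  D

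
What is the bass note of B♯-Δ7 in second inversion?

F𝄪

B♯-Δ7 in root position is B♯–D♯–F𝄪–A𝄪.
Second inversion places the fifth in the bass, which is F𝄪.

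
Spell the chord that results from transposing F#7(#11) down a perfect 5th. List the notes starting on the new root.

B, D#, F#, A, E#

Transposed root: F# → B (perfect 5th down). So we spell B dominant seventh sharp eleven:
Root: B
Major 3rd (3rd): D#
Perfect 5th (5th): F#
Minor 7th (7th): A
Augmented 11th (11th): E#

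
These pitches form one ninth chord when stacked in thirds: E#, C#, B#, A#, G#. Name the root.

A#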